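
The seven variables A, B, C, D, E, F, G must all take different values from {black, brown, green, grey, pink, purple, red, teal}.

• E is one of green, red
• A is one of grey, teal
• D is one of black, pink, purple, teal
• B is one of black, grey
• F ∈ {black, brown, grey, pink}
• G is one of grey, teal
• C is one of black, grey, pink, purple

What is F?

brown

A and G share exactly the 2 values {grey, teal}; by pigeonhole those values go to them, so strike grey, teal from B, C, D, F.
That leaves B = black. Remove black from C, D, F.
C and D share exactly the 2 values {pink, purple}; by pigeonhole those values go to them, so strike pink, purple from F.
So F = brown.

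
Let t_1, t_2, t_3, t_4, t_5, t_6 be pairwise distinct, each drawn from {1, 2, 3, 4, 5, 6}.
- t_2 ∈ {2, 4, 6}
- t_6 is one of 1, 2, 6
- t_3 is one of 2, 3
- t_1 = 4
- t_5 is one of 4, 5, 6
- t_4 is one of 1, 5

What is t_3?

t_1 has just one choice, so t_1 = 4. Eliminate 4 elsewhere: t_2, t_5.
The 5 still-open variables together cover exactly {1, 2, 3, 5, 6} — 5 values for 5 variables — and 3 appears only in t_3's list, so t_3 = 3.

3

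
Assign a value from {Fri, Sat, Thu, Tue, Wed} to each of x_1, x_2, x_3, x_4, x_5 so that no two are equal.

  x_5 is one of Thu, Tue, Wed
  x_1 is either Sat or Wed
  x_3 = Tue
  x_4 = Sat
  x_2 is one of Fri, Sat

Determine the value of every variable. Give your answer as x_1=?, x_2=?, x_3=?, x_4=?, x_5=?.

x_1=Wed, x_2=Fri, x_3=Tue, x_4=Sat, x_5=Thu

x_3's domain is down to {Tue}, so x_3 = Tue. So x_5 can't be Tue.
That leaves x_4 = Sat. Eliminate Sat elsewhere: x_1, x_2.
That leaves x_1 = Wed. Eliminate Wed elsewhere: x_5.
x_2 has just one choice, so x_2 = Fri.
x_5's domain is down to {Thu}, so x_5 = Thu.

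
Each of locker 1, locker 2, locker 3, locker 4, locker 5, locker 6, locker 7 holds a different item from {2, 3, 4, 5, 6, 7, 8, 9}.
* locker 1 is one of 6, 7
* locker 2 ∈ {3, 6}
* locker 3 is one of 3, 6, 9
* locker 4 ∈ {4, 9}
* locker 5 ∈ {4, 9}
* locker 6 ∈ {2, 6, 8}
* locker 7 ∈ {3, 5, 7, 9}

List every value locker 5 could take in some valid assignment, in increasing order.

The 2 variables locker 4 and locker 5 are confined to {4, 9}, which locks those values in; drop them from locker 3, locker 7.
locker 2 and locker 3 between them cover only {3, 6} — a naked pair. Remove those values from locker 1, locker 6, locker 7.
locker 1 must be 7 (only option left). Remove 7 from locker 7.
That leaves locker 7 = 5.
No further eliminations apply; locker 5 can still be any of 4, 9.

4, 9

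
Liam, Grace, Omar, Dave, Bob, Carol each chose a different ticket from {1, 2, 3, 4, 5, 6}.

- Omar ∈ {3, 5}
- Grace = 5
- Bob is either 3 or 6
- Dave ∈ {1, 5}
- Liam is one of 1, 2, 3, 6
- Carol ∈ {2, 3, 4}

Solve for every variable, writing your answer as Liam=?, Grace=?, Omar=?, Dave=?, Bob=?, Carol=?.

Liam=2, Grace=5, Omar=3, Dave=1, Bob=6, Carol=4

Grace must be 5 (only option left). Eliminate 5 elsewhere: Omar, Dave.
That leaves Omar = 3. Strike 3 from Liam, Bob, Carol.
That leaves Dave = 1. Strike 1 from Liam.
That leaves Bob = 6. So Liam can't be 6.
Liam's domain is down to {2}, so Liam = 2. Remove 2 from Carol.
Carol must be 4 (only option left).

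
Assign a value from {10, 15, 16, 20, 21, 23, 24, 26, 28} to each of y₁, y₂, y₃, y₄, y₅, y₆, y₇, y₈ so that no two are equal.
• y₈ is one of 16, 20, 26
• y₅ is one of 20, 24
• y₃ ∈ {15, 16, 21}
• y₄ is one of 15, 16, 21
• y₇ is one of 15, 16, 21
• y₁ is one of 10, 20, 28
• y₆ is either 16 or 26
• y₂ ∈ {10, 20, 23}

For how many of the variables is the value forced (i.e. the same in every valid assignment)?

The 3 variables y₃, y₄, y₇ are confined to {15, 16, 21}, which locks those values in; drop them from y₆, y₈.
y₆ must be 26 (only option left). Remove 26 from y₈.
y₈ must be 20 (only option left). Strike 20 from y₁, y₂, y₅.
y₅ has just one choice, so y₅ = 24.
Determined: y₅=24, y₆=26, y₈=20. The other variables each still have more than one consistent value. That makes 3.

3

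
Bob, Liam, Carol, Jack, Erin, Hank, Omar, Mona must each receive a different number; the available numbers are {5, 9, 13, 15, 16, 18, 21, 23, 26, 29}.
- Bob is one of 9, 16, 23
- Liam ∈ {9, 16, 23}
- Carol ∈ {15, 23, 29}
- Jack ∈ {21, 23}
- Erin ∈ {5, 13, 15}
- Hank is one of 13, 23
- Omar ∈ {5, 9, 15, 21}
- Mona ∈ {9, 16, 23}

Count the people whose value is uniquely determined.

The 8 variables together cover exactly {5, 9, 13, 15, 16, 21, 23, 29} — 8 values for 8 variables — and 29 appears only in Carol's list, so Carol = 29.
Bob, Liam, Mona share exactly the 3 values {9, 16, 23}; by pigeonhole those values go to them, so strike 9, 16, 23 from Jack, Hank, Omar.
Jack has just one choice, so Jack = 21. Strike 21 from Omar.
That leaves Hank = 13. So Erin can't be 13.
Determined: Carol=29, Jack=21, Hank=13. The other people each still have more than one consistent value. That makes 3.

3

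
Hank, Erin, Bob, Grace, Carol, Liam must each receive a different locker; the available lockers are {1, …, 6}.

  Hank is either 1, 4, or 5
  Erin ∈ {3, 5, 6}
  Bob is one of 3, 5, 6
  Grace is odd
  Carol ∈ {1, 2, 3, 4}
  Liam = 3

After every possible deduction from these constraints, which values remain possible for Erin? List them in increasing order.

5, 6

Liam's domain is down to {3}, so Liam = 3. So Erin, Bob, Grace, Carol can't be 3.
The 5 still-open variables together cover exactly {1, 2, 4, 5, 6} — 5 values for 5 variables — and 2 appears only in Carol's list, so Carol = 2.
The 4 still-open variables draw from only 4 values {1, 4, 5, 6}, so each is used; only Hank can be 4, hence Hank = 4.
The 3 still-open variables draw from only 3 values {1, 5, 6}, so each is used; only Grace can be 1, hence Grace = 1.
No further eliminations apply; Erin can still be any of 5, 6.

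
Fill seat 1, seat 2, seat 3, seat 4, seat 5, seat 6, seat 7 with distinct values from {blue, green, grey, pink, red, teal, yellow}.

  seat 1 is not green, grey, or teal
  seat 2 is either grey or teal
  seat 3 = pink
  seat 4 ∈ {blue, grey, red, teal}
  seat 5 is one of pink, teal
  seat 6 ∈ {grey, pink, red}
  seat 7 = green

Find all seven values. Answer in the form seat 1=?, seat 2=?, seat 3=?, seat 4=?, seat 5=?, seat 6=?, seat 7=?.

seat 3 has just one choice, so seat 3 = pink. Remove pink from seat 1, seat 5, seat 6.
seat 5 has just one choice, so seat 5 = teal. Remove teal from seat 2, seat 4.
seat 7 must be green (only option left).
That leaves seat 2 = grey. Strike grey from seat 4, seat 6.
seat 6 has just one choice, so seat 6 = red. Strike red from seat 1, seat 4.
seat 4's domain is down to {blue}, so seat 4 = blue. Remove blue from seat 1.
seat 1 must be yellow (only option left).

seat 1=yellow, seat 2=grey, seat 3=pink, seat 4=blue, seat 5=teal, seat 6=red, seat 7=green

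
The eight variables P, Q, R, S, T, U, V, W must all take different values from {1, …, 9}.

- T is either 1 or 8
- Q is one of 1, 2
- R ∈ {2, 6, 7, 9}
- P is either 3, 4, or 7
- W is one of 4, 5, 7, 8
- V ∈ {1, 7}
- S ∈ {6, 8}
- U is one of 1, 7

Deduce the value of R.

U and V between them cover only {1, 7} — a naked pair. Remove those values from P, Q, R, T, W.
That leaves Q = 2. Eliminate 2 elsewhere: R.
T must be 8 (only option left). Remove 8 from S, W.
S has just one choice, so S = 6. So R can't be 6.
So R = 9.

9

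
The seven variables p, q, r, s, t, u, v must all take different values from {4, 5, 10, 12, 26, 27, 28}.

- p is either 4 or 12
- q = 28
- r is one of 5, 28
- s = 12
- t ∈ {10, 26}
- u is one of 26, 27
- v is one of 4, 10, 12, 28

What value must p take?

4

q's domain is down to {28}, so q = 28. Strike 28 from r, v.
r has just one choice, so r = 5.
s has just one choice, so s = 12. Eliminate 12 elsewhere: p, v.
So p = 4.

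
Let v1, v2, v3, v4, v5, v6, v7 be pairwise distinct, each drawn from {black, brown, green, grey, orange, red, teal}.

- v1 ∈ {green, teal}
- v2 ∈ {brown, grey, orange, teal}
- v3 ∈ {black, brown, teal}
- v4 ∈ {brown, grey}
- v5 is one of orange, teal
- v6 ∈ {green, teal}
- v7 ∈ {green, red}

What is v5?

The 7 variables draw from only 7 values {black, brown, green, grey, orange, red, teal}, so each is used; only v3 can be black, hence v3 = black.
Among the 6 still-open variables, red fits only v7 (and all 6 values in {brown, green, grey, orange, red, teal} must be used), so v7 = red.
The 2 variables v1 and v6 are confined to {green, teal}, which locks those values in; drop them from v2, v5.
So v5 = orange.

orange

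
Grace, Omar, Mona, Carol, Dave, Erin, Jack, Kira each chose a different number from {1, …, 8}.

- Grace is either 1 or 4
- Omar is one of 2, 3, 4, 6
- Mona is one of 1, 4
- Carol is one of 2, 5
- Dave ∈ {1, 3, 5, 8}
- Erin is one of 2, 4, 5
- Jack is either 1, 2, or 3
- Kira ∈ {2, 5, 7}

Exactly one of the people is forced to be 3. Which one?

Jack

Among the 8 variables, 6 fits only Omar (and all 8 values in {1, 2, 3, 4, 5, 6, 7, 8} must be used), so Omar = 6.
Among the 7 still-open variables, 7 fits only Kira (and all 7 values in {1, 2, 3, 4, 5, 7, 8} must be used), so Kira = 7.
The 6 still-open variables together cover exactly {1, 2, 3, 4, 5, 8} — 6 values for 6 variables — and 8 appears only in Dave's list, so Dave = 8.
The 5 still-open variables draw from only 5 values {1, 2, 3, 4, 5}, so each is used; only Jack can be 3, hence Jack = 3.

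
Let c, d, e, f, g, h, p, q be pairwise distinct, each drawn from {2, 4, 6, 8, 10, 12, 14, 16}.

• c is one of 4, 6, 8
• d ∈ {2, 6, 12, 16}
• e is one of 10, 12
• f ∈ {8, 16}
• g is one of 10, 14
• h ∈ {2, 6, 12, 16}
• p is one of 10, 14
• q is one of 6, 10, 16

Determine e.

12

Among the 8 variables, 4 fits only c (and all 8 values in {2, 4, 6, 8, 10, 12, 14, 16} must be used), so c = 4.
The 7 still-open variables draw from only 7 values {2, 6, 8, 10, 12, 14, 16}, so each is used; only f can be 8, hence f = 8.
The 2 variables g and p are confined to {10, 14}, which locks those values in; drop them from e, q.
So e = 12.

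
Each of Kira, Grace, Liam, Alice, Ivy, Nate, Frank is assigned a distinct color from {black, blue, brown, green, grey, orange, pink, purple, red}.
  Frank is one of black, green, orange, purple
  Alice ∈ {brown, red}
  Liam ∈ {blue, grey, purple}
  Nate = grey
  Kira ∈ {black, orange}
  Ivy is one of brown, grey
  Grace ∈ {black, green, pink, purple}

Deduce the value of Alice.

red

Nate has just one choice, so Nate = grey. Strike grey from Liam, Ivy.
Ivy must be brown (only option left). So Alice can't be brown.
So Alice = red.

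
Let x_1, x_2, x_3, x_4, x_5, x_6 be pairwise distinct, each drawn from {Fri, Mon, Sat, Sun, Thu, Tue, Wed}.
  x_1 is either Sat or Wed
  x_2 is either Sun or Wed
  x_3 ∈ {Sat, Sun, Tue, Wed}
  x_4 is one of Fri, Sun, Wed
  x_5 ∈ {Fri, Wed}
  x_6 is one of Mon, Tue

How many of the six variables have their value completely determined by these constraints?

3

Among the 6 variables, Mon fits only x_6 (and all 6 values in {Fri, Mon, Sat, Sun, Tue, Wed} must be used), so x_6 = Mon.
The 5 still-open variables together cover exactly {Fri, Sat, Sun, Tue, Wed} — 5 values for 5 variables — and Tue appears only in x_3's list, so x_3 = Tue.
The 4 still-open variables together cover exactly {Fri, Sat, Sun, Wed} — 4 values for 4 variables — and Sat appears only in x_1's list, so x_1 = Sat.
Determined: x_1=Sat, x_3=Tue, x_6=Mon. The other variables each still have more than one consistent value. That makes 3.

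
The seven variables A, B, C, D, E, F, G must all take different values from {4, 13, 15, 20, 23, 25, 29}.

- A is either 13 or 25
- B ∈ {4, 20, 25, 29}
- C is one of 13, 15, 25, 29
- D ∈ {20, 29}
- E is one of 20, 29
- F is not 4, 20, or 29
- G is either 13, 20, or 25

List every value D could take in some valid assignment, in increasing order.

The 7 variables draw from only 7 values {4, 13, 15, 20, 23, 25, 29}, so each is used; only B can be 4, hence B = 4.
Among the 6 still-open variables, 23 fits only F (and all 6 values in {13, 15, 20, 23, 25, 29} must be used), so F = 23.
The 5 still-open variables together cover exactly {13, 15, 20, 25, 29} — 5 values for 5 variables — and 15 appears only in C's list, so C = 15.
D and E share exactly the 2 values {20, 29}; by pigeonhole those values go to them, so strike 20, 29 from G.
No further eliminations apply; D can still be any of 20, 29.

20, 29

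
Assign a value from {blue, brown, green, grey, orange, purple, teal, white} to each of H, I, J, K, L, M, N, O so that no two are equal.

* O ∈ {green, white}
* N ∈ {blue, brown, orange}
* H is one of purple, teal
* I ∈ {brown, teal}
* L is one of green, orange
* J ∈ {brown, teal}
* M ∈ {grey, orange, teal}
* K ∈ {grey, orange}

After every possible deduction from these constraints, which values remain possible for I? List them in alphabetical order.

brown, teal

Among the 8 variables, blue fits only N (and all 8 values in {blue, brown, green, grey, orange, purple, teal, white} must be used), so N = blue.
The 7 still-open variables draw from only 7 values {brown, green, grey, orange, purple, teal, white}, so each is used; only H can be purple, hence H = purple.
The 6 still-open variables draw from only 6 values {brown, green, grey, orange, teal, white}, so each is used; only O can be white, hence O = white.
The 5 still-open variables draw from only 5 values {brown, green, grey, orange, teal}, so each is used; only L can be green, hence L = green.
The 2 variables I and J are confined to {brown, teal}, which locks those values in; drop them from M.
No further eliminations apply; I can still be any of brown, teal.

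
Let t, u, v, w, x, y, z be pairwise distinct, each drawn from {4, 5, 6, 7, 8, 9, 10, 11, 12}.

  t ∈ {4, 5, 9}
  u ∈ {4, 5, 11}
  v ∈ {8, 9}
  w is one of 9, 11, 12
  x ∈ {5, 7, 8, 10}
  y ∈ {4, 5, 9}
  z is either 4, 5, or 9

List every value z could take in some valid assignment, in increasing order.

The 3 variables t, y, z are confined to {4, 5, 9}, which locks those values in; drop them from u, v, w, x.
u's domain is down to {11}, so u = 11. Strike 11 from w.
v must be 8 (only option left). Strike 8 from x.
w's domain is down to {12}, so w = 12.
No further eliminations apply; z can still be any of 4, 5, 9.

4, 5, 9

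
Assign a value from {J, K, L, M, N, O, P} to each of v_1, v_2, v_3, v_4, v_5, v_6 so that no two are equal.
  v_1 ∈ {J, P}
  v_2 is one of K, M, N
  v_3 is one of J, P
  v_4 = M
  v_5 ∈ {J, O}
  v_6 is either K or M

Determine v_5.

O

v_4's domain is down to {M}, so v_4 = M. Strike M from v_2, v_6.
v_6 must be K (only option left). Remove K from v_2.
That leaves v_2 = N.
The 3 still-open variables together cover exactly {J, O, P} — 3 values for 3 variables — and O appears only in v_5's list, so v_5 = O.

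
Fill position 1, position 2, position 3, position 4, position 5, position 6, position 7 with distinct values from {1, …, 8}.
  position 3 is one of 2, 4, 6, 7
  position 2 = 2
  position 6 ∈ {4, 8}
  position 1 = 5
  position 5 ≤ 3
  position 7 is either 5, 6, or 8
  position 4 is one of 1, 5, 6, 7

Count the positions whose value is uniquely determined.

2

position 1's domain is down to {5}, so position 1 = 5. Eliminate 5 elsewhere: position 4, position 7.
position 2 must be 2 (only option left). So position 3, position 5 can't be 2.
Determined: position 1=5, position 2=2. The other positions each still have more than one consistent value. That makes 2.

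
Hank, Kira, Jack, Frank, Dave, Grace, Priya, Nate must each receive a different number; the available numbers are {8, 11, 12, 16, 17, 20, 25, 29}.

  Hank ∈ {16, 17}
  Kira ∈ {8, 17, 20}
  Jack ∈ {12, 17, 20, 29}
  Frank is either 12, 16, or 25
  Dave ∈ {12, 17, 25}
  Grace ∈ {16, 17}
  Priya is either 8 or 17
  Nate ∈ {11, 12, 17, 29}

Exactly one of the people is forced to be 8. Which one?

The 8 variables draw from only 8 values {8, 11, 12, 16, 17, 20, 25, 29}, so each is used; only Nate can be 11, hence Nate = 11.
Among the 7 still-open variables, 29 fits only Jack (and all 7 values in {8, 12, 16, 17, 20, 25, 29} must be used), so Jack = 29.
The 6 still-open variables together cover exactly {8, 12, 16, 17, 20, 25} — 6 values for 6 variables — and 20 appears only in Kira's list, so Kira = 20.
The 5 still-open variables together cover exactly {8, 12, 16, 17, 25} — 5 values for 5 variables — and 8 appears only in Priya's list, so Priya = 8.

Priya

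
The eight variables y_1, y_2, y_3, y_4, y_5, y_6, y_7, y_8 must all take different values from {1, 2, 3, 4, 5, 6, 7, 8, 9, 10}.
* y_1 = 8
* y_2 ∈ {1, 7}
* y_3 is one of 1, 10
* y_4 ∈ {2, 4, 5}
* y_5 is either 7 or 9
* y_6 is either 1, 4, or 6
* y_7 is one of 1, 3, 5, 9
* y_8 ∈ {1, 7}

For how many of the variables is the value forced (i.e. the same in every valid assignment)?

y_1 has just one choice, so y_1 = 8.
The 2 variables y_2 and y_8 are confined to {1, 7}, which locks those values in; drop them from y_3, y_5, y_6, y_7.
y_3 has just one choice, so y_3 = 10.
y_5 must be 9 (only option left). Strike 9 from y_7.
Determined: y_1=8, y_3=10, y_5=9. The other variables each still have more than one consistent value. That makes 3.

3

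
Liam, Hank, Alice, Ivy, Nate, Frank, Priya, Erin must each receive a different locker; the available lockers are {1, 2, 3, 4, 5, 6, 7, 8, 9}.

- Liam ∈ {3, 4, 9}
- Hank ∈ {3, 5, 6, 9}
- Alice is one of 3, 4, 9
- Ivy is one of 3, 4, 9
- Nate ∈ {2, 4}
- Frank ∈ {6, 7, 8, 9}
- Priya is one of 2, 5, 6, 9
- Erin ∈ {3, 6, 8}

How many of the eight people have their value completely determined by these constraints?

3

Among the 8 variables, 7 fits only Frank (and all 8 values in {2, 3, 4, 5, 6, 7, 8, 9} must be used), so Frank = 7.
Among the 7 still-open variables, 8 fits only Erin (and all 7 values in {2, 3, 4, 5, 6, 8, 9} must be used), so Erin = 8.
The 3 variables Liam, Alice, Ivy are confined to {3, 4, 9}, which locks those values in; drop them from Hank, Nate, Priya.
Nate must be 2 (only option left). Remove 2 from Priya.
Determined: Nate=2, Frank=7, Erin=8. The other people each still have more than one consistent value. That makes 3.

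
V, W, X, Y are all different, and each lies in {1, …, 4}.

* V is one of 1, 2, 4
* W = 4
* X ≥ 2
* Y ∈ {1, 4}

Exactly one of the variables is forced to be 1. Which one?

Y

W's domain is down to {4}, so W = 4. So V, X, Y can't be 4.
So 1 goes to Y.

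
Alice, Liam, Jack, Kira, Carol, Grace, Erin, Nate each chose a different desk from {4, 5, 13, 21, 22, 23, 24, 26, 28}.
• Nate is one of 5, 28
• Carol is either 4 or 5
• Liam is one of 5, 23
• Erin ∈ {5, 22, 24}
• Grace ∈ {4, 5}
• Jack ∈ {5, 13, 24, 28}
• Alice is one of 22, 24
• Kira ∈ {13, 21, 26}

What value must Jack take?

Carol and Grace share exactly the 2 values {4, 5}; by pigeonhole those values go to them, so strike 4, 5 from Liam, Jack, Erin, Nate.
That leaves Liam = 23.
Nate must be 28 (only option left). Strike 28 from Jack.
The 2 variables Alice and Erin are confined to {22, 24}, which locks those values in; drop them from Jack.
So Jack = 13.

13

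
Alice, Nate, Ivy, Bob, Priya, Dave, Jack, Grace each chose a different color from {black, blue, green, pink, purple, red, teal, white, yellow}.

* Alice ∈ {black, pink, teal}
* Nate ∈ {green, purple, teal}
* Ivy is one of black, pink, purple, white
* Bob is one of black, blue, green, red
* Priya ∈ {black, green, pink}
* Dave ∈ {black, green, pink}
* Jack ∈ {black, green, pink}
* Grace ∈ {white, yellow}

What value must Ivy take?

Priya, Dave, Jack between them cover only {black, green, pink} — a naked triple. Remove those values from Alice, Nate, Ivy, Bob.
Alice has just one choice, so Alice = teal. Eliminate teal elsewhere: Nate.
Nate has just one choice, so Nate = purple. Remove purple from Ivy.
So Ivy = white.

white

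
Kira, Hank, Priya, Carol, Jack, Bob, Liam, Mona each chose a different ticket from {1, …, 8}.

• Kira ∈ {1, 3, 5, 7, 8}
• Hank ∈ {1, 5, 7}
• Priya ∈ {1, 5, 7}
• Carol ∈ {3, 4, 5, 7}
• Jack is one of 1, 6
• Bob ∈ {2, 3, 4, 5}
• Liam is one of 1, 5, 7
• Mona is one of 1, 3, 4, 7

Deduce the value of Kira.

8

Among the 8 variables, 2 fits only Bob (and all 8 values in {1, 2, 3, 4, 5, 6, 7, 8} must be used), so Bob = 2.
The 7 still-open variables draw from only 7 values {1, 3, 4, 5, 6, 7, 8}, so each is used; only Jack can be 6, hence Jack = 6.
The 6 still-open variables draw from only 6 values {1, 3, 4, 5, 7, 8}, so each is used; only Kira can be 8, hence Kira = 8.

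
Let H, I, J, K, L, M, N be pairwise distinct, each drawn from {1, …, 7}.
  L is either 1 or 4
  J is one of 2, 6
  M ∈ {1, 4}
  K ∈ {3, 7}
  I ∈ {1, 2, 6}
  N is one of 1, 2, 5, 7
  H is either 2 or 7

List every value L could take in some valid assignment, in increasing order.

1, 4

Among the 7 variables, 3 fits only K (and all 7 values in {1, 2, 3, 4, 5, 6, 7} must be used), so K = 3.
The 6 still-open variables draw from only 6 values {1, 2, 4, 5, 6, 7}, so each is used; only N can be 5, hence N = 5.
Among the 5 still-open variables, 7 fits only H (and all 5 values in {1, 2, 4, 6, 7} must be used), so H = 7.
L and M share exactly the 2 values {1, 4}; by pigeonhole those values go to them, so strike 1, 4 from I.
No further eliminations apply; L can still be any of 1, 4.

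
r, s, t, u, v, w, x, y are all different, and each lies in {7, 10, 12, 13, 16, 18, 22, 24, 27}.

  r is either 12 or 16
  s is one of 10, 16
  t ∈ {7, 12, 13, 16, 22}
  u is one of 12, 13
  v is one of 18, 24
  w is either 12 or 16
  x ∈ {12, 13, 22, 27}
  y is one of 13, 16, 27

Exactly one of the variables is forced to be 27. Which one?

r and w between them cover only {12, 16} — a naked pair. Remove those values from s, t, u, x, y.
s's domain is down to {10}, so s = 10.
u's domain is down to {13}, so u = 13. Remove 13 from t, x, y.
So 27 goes to y.

y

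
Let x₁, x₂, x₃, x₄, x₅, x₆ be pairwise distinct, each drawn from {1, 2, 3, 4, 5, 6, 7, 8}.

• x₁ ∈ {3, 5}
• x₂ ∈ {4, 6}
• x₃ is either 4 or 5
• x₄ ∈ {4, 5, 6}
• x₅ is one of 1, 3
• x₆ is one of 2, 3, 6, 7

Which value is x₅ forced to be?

1

x₂, x₃, x₄ between them cover only {4, 5, 6} — a naked triple. Remove those values from x₁, x₆.
x₁'s domain is down to {3}, so x₁ = 3. Strike 3 from x₅, x₆.
So x₅ = 1.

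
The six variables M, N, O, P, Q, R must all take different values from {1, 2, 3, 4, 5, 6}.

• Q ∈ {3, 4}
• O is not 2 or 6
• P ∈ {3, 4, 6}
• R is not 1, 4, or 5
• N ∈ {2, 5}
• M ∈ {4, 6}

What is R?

The 6 variables together cover exactly {1, 2, 3, 4, 5, 6} — 6 values for 6 variables — and 1 appears only in O's list, so O = 1.
The 5 still-open variables draw from only 5 values {2, 3, 4, 5, 6}, so each is used; only N can be 5, hence N = 5.
The 4 still-open variables together cover exactly {2, 3, 4, 6} — 4 values for 4 variables — and 2 appears only in R's list, so R = 2.

2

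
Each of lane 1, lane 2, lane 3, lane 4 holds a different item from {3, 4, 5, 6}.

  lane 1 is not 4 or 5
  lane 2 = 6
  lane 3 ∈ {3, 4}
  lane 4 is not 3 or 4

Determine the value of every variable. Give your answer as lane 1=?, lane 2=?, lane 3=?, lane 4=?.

lane 2 must be 6 (only option left). Remove 6 from lane 1, lane 4.
lane 4 has just one choice, so lane 4 = 5.
lane 1 must be 3 (only option left). So lane 3 can't be 3.
lane 3 must be 4 (only option left).

lane 1=3, lane 2=6, lane 3=4, lane 4=5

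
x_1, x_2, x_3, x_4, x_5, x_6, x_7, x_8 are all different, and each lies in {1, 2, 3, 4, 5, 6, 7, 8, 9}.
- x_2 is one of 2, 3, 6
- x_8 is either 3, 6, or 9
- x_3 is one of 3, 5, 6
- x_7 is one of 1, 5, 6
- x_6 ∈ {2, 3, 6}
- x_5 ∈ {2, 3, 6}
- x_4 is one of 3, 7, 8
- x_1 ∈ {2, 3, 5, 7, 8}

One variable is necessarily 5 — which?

x_3

The 8 variables draw from only 8 values {1, 2, 3, 5, 6, 7, 8, 9}, so each is used; only x_7 can be 1, hence x_7 = 1.
The 7 still-open variables draw from only 7 values {2, 3, 5, 6, 7, 8, 9}, so each is used; only x_8 can be 9, hence x_8 = 9.
The 3 variables x_2, x_5, x_6 are confined to {2, 3, 6}, which locks those values in; drop them from x_1, x_3, x_4.
So 5 goes to x_3.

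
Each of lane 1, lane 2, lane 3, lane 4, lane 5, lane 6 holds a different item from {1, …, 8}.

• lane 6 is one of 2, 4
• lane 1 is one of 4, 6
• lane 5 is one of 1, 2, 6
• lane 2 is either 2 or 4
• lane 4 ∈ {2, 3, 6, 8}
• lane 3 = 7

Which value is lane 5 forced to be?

lane 3's domain is down to {7}, so lane 3 = 7.
The 2 variables lane 2 and lane 6 are confined to {2, 4}, which locks those values in; drop them from lane 1, lane 4, lane 5.
lane 1's domain is down to {6}, so lane 1 = 6. Remove 6 from lane 4, lane 5.
So lane 5 = 1.

1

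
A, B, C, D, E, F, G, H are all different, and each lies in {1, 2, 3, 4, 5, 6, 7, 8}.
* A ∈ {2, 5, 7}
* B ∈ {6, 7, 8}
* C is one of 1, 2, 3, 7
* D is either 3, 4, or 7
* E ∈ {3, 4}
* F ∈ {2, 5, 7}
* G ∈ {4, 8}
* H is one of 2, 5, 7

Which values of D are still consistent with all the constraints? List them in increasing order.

The 8 variables together cover exactly {1, 2, 3, 4, 5, 6, 7, 8} — 8 values for 8 variables — and 1 appears only in C's list, so C = 1.
Among the 7 still-open variables, 6 fits only B (and all 7 values in {2, 3, 4, 5, 6, 7, 8} must be used), so B = 6.
Among the 6 still-open variables, 8 fits only G (and all 6 values in {2, 3, 4, 5, 7, 8} must be used), so G = 8.
The 3 variables A, F, H are confined to {2, 5, 7}, which locks those values in; drop them from D.
No further eliminations apply; D can still be any of 3, 4.

3, 4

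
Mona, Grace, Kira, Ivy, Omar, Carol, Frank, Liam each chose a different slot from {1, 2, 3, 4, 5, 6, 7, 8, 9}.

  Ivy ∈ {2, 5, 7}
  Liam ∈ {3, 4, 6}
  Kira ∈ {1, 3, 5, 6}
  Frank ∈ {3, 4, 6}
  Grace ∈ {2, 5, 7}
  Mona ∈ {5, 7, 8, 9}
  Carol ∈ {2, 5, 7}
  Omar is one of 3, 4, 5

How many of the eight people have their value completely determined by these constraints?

Grace, Ivy, Carol between them cover only {2, 5, 7} — a naked triple. Remove those values from Mona, Kira, Omar.
Omar, Frank, Liam between them cover only {3, 4, 6} — a naked triple. Remove those values from Kira.
Kira's domain is down to {1}, so Kira = 1.
Determined: Kira=1. The other people each still have more than one consistent value. That makes 1.

1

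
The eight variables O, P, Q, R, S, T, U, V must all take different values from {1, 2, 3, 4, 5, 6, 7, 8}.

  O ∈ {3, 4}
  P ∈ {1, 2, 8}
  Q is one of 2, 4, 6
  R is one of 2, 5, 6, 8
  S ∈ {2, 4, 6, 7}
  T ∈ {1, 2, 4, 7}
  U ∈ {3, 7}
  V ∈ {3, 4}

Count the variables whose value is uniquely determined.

4

The 8 variables together cover exactly {1, 2, 3, 4, 5, 6, 7, 8} — 8 values for 8 variables — and 5 appears only in R's list, so R = 5.
Among the 7 still-open variables, 8 fits only P (and all 7 values in {1, 2, 3, 4, 6, 7, 8} must be used), so P = 8.
The 6 still-open variables draw from only 6 values {1, 2, 3, 4, 6, 7}, so each is used; only T can be 1, hence T = 1.
The 2 variables O and V are confined to {3, 4}, which locks those values in; drop them from Q, S, U.
U has just one choice, so U = 7. Eliminate 7 elsewhere: S.
Determined: P=8, R=5, T=1, U=7. The other variables each still have more than one consistent value. That makes 4.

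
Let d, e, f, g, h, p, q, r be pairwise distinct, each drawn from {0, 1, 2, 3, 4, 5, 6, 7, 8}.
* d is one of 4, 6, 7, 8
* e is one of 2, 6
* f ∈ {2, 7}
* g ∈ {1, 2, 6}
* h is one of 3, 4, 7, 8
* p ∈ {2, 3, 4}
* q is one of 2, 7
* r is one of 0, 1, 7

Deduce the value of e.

6

The 8 variables together cover exactly {0, 1, 2, 3, 4, 6, 7, 8} — 8 values for 8 variables — and 0 appears only in r's list, so r = 0.
The 7 still-open variables together cover exactly {1, 2, 3, 4, 6, 7, 8} — 7 values for 7 variables — and 1 appears only in g's list, so g = 1.
f and q share exactly the 2 values {2, 7}; by pigeonhole those values go to them, so strike 2, 7 from d, e, h, p.
So e = 6.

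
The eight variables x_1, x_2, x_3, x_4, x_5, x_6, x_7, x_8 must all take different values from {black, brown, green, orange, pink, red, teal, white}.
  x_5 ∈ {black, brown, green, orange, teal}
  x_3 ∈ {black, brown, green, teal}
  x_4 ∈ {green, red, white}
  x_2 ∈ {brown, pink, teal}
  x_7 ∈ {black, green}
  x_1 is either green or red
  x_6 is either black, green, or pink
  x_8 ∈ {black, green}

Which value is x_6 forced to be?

The 8 variables together cover exactly {black, brown, green, orange, pink, red, teal, white} — 8 values for 8 variables — and orange appears only in x_5's list, so x_5 = orange.
The 7 still-open variables draw from only 7 values {black, brown, green, pink, red, teal, white}, so each is used; only x_4 can be white, hence x_4 = white.
Among the 6 still-open variables, red fits only x_1 (and all 6 values in {black, brown, green, pink, red, teal} must be used), so x_1 = red.
x_7 and x_8 between them cover only {black, green} — a naked pair. Remove those values from x_3, x_6.
So x_6 = pink.

pink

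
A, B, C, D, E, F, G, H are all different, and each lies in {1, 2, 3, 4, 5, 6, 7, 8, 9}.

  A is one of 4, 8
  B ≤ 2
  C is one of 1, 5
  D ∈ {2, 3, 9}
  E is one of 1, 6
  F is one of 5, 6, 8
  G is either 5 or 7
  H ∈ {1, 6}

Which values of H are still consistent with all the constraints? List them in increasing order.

1, 6

E and H share exactly the 2 values {1, 6}; by pigeonhole those values go to them, so strike 1, 6 from B, C, F.
B must be 2 (only option left). Remove 2 from D.
C's domain is down to {5}, so C = 5. Eliminate 5 elsewhere: F, G.
That leaves F = 8. Remove 8 from A.
G must be 7 (only option left).
That leaves A = 4.
No further eliminations apply; H can still be any of 1, 6.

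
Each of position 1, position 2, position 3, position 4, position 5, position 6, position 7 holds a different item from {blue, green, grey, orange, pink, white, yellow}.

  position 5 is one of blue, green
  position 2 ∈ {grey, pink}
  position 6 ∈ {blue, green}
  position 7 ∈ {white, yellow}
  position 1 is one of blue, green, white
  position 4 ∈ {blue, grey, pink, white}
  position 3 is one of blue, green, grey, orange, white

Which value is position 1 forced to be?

white

Among the 7 variables, orange fits only position 3 (and all 7 values in {blue, green, grey, orange, pink, white, yellow} must be used), so position 3 = orange.
The 6 still-open variables draw from only 6 values {blue, green, grey, pink, white, yellow}, so each is used; only position 7 can be yellow, hence position 7 = yellow.
The 2 variables position 5 and position 6 are confined to {blue, green}, which locks those values in; drop them from position 1, position 4.
So position 1 = white.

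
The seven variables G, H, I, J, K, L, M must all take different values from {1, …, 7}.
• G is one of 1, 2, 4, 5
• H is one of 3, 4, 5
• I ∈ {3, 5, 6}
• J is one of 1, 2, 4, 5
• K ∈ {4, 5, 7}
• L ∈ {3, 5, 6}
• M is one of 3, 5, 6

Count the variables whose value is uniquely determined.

The 7 variables draw from only 7 values {1, 2, 3, 4, 5, 6, 7}, so each is used; only K can be 7, hence K = 7.
I, L, M share exactly the 3 values {3, 5, 6}; by pigeonhole those values go to them, so strike 3, 5, 6 from G, H, J.
H has just one choice, so H = 4. Strike 4 from G, J.
Determined: H=4, K=7. The other variables each still have more than one consistent value. That makes 2.

2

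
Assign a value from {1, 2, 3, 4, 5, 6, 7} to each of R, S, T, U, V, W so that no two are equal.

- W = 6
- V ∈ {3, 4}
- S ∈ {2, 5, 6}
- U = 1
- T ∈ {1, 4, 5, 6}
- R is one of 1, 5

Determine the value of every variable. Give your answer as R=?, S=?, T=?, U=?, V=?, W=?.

U must be 1 (only option left). So R, T can't be 1.
W's domain is down to {6}, so W = 6. Strike 6 from S, T.
R must be 5 (only option left). Strike 5 from S, T.
S has just one choice, so S = 2.
T has just one choice, so T = 4. Eliminate 4 elsewhere: V.
V has just one choice, so V = 3.

R=5, S=2, T=4, U=1, V=3, W=6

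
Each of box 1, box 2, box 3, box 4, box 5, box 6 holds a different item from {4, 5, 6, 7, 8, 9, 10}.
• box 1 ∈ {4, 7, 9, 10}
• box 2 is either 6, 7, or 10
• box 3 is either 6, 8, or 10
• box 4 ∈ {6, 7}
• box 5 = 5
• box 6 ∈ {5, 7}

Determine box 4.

box 5's domain is down to {5}, so box 5 = 5. So box 6 can't be 5.
box 6's domain is down to {7}, so box 6 = 7. Eliminate 7 elsewhere: box 1, box 2, box 4.
So box 4 = 6.

6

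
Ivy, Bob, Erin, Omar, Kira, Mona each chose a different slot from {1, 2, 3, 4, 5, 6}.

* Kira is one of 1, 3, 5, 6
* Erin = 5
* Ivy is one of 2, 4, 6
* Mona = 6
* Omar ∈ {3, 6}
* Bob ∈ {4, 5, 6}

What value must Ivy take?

2

Erin must be 5 (only option left). Eliminate 5 elsewhere: Bob, Kira.
Mona's domain is down to {6}, so Mona = 6. So Ivy, Bob, Omar, Kira can't be 6.
Bob has just one choice, so Bob = 4. So Ivy can't be 4.
So Ivy = 2.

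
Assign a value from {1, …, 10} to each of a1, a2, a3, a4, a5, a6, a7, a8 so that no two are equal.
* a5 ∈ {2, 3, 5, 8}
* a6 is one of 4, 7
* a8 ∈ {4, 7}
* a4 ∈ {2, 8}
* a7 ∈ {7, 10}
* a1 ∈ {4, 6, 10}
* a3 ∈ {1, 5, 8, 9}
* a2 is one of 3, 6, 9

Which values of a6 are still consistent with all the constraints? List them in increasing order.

a6 and a8 between them cover only {4, 7} — a naked pair. Remove those values from a1, a7.
a7 must be 10 (only option left). Eliminate 10 elsewhere: a1.
a1's domain is down to {6}, so a1 = 6. So a2 can't be 6.
No further eliminations apply; a6 can still be any of 4, 7.

4, 7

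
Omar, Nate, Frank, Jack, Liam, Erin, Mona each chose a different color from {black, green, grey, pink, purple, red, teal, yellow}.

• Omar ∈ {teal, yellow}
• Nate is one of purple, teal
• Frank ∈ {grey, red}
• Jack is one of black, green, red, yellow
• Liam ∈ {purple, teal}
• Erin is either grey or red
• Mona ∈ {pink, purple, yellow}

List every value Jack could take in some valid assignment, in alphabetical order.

The 2 variables Nate and Liam are confined to {purple, teal}, which locks those values in; drop them from Omar, Mona.
Omar has just one choice, so Omar = yellow. Remove yellow from Jack, Mona.
Mona must be pink (only option left).
Frank and Erin share exactly the 2 values {grey, red}; by pigeonhole those values go to them, so strike grey, red from Jack.
No further eliminations apply; Jack can still be any of black, green.

black, green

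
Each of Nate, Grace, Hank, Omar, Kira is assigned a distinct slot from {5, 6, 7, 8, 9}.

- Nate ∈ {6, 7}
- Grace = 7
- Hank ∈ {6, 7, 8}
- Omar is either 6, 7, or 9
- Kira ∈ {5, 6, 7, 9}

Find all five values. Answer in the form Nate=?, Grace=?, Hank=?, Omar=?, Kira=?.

Grace has just one choice, so Grace = 7. Remove 7 from Nate, Hank, Omar, Kira.
Nate has just one choice, so Nate = 6. So Hank, Omar, Kira can't be 6.
Hank's domain is down to {8}, so Hank = 8.
That leaves Omar = 9. Strike 9 from Kira.
Kira has just one choice, so Kira = 5.

Nate=6, Grace=7, Hank=8, Omar=9, Kira=5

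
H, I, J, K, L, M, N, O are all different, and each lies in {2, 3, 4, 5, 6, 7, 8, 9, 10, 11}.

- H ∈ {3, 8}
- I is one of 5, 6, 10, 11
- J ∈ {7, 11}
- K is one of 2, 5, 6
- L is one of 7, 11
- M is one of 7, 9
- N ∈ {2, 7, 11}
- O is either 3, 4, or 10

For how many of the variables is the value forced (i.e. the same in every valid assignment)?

The 2 variables J and L are confined to {7, 11}, which locks those values in; drop them from I, M, N.
M has just one choice, so M = 9.
N must be 2 (only option left). Strike 2 from K.
Determined: M=9, N=2. The other variables each still have more than one consistent value. That makes 2.

2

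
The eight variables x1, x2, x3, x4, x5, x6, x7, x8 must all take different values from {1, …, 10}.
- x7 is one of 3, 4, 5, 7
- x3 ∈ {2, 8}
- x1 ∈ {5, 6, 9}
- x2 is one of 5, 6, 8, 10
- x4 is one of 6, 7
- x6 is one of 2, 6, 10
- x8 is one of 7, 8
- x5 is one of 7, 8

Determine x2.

5

The 2 variables x5 and x8 are confined to {7, 8}, which locks those values in; drop them from x2, x3, x4, x7.
x3 must be 2 (only option left). So x6 can't be 2.
x4's domain is down to {6}, so x4 = 6. Remove 6 from x1, x2, x6.
x6's domain is down to {10}, so x6 = 10. So x2 can't be 10.
So x2 = 5.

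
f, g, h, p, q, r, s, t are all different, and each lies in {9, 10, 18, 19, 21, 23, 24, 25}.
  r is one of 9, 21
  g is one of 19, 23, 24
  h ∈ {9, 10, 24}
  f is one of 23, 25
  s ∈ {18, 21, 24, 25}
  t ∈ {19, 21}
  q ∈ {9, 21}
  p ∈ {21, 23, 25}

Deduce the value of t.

The 8 variables draw from only 8 values {9, 10, 18, 19, 21, 23, 24, 25}, so each is used; only h can be 10, hence h = 10.
The 7 still-open variables together cover exactly {9, 18, 19, 21, 23, 24, 25} — 7 values for 7 variables — and 18 appears only in s's list, so s = 18.
Among the 6 still-open variables, 24 fits only g (and all 6 values in {9, 19, 21, 23, 24, 25} must be used), so g = 24.
Among the 5 still-open variables, 19 fits only t (and all 5 values in {9, 19, 21, 23, 25} must be used), so t = 19.

19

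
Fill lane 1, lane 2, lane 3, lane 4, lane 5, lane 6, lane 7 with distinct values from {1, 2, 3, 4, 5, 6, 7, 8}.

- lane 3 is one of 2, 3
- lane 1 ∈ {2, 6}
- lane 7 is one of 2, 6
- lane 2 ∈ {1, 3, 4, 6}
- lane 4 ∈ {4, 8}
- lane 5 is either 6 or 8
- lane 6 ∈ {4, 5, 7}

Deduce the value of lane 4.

The 2 variables lane 1 and lane 7 are confined to {2, 6}, which locks those values in; drop them from lane 2, lane 3, lane 5.
lane 3 has just one choice, so lane 3 = 3. Remove 3 from lane 2.
lane 5 has just one choice, so lane 5 = 8. So lane 4 can't be 8.
So lane 4 = 4.

4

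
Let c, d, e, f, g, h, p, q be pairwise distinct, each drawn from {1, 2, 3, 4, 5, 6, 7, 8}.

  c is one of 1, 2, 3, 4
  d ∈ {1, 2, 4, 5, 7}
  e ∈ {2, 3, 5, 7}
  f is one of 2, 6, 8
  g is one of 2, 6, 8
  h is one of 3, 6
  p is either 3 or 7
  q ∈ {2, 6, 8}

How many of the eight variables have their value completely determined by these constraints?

3

The 3 variables f, g, q are confined to {2, 6, 8}, which locks those values in; drop them from c, d, e, h.
h has just one choice, so h = 3. So c, e, p can't be 3.
That leaves p = 7. Strike 7 from d, e.
e has just one choice, so e = 5. Strike 5 from d.
Determined: e=5, h=3, p=7. The other variables each still have more than one consistent value. That makes 3.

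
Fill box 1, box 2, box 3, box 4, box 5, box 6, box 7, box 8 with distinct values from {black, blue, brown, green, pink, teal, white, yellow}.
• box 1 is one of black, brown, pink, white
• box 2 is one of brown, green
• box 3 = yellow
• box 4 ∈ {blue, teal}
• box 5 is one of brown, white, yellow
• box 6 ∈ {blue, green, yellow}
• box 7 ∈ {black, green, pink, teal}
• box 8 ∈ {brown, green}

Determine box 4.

teal

box 3 must be yellow (only option left). Strike yellow from box 5, box 6.
box 2 and box 8 share exactly the 2 values {brown, green}; by pigeonhole those values go to them, so strike brown, green from box 1, box 5, box 6, box 7.
That leaves box 5 = white. So box 1 can't be white.
box 6's domain is down to {blue}, so box 6 = blue. Eliminate blue elsewhere: box 4.
So box 4 = teal.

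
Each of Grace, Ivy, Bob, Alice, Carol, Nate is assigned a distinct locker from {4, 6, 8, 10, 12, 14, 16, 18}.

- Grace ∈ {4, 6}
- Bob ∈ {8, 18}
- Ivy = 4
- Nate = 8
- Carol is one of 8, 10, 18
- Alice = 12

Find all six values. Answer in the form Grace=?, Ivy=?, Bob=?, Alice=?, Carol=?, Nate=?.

Grace=6, Ivy=4, Bob=18, Alice=12, Carol=10, Nate=8

Ivy's domain is down to {4}, so Ivy = 4. So Grace can't be 4.
That leaves Alice = 12.
That leaves Nate = 8. Strike 8 from Bob, Carol.
Grace's domain is down to {6}, so Grace = 6.
Bob's domain is down to {18}, so Bob = 18. Strike 18 from Carol.
Carol has just one choice, so Carol = 10.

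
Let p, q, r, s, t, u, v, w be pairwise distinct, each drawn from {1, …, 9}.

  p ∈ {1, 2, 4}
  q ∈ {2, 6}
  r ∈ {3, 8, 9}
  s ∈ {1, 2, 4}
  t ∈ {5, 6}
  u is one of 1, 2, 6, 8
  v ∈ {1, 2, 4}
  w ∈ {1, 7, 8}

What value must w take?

7

p, s, v share exactly the 3 values {1, 2, 4}; by pigeonhole those values go to them, so strike 1, 2, 4 from q, u, w.
q's domain is down to {6}, so q = 6. Strike 6 from t, u.
t has just one choice, so t = 5.
u must be 8 (only option left). Strike 8 from r, w.
So w = 7.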